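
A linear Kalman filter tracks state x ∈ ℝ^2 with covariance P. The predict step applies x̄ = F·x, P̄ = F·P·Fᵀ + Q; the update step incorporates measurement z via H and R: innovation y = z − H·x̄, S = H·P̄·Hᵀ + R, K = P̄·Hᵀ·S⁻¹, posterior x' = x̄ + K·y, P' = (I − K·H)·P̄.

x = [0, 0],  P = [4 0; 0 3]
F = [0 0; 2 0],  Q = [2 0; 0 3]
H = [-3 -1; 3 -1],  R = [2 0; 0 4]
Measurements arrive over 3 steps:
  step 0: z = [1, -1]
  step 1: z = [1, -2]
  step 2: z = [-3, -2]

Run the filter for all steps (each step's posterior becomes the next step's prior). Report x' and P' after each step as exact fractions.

step 0: x' = [-246/799, -19/799], P' = [122/799 -114/799; -114/799 1102/799]
step 1: x' = [-68154/158857, 23394/158857], P' = [23702/158857 -17310/158857; -17310/158857 167330/158857]
step 2: x' = [8058690/31497487, 48089278/31497487], P' = [4699130/31497487 -3428274/31497487; -3428274/31497487 33139982/31497487]

step 0: x̄ = F·x = [0, 0]
step 0: P̄ = F·P·Fᵀ + Q = [2 0; 0 19]
step 0: y = z − H·x̄ = [1, -1]
step 0: S = H·P̄·Hᵀ + R = [39 1; 1 41]
step 0: K = P̄·Hᵀ·S⁻¹ = [-126/799 120/799; -380/799 -361/799]
step 0: x' = x̄ + K·y = [-246/799, -19/799]
step 0: P' = (I − K·H)·P̄ = [122/799 -114/799; -114/799 1102/799]
step 1: x̄ = F·x = [0, -492/799]
step 1: P̄ = F·P·Fᵀ + Q = [2 0; 0 2885/799]
step 1: y = z − H·x̄ = [307/799, -2090/799]
step 1: S = H·P̄·Hᵀ + R = [18865/799 -11497/799; -11497/799 20463/799]
step 1: K = P̄·Hᵀ·S⁻¹ = [-26898/158857 22104/158857; -57700/158857 -54815/158857]
step 1: x' = x̄ + K·y = [-68154/158857, 23394/158857]
step 1: P' = (I − K·H)·P̄ = [23702/158857 -17310/158857; -17310/158857 167330/158857]
step 2: x̄ = F·x = [0, -136308/158857]
step 2: P̄ = F·P·Fᵀ + Q = [2 0; 0 571379/158857]
step 2: y = z − H·x̄ = [-612879/158857, -454022/158857]
step 2: S = H·P̄·Hᵀ + R = [3748519/158857 -2288047/158857; -2288047/158857 4066233/158857]
step 2: K = P̄·Hᵀ·S⁻¹ = [-5334558/31497487 4381416/31497487; -11427580/31497487 -10856201/31497487]
step 2: x' = x̄ + K·y = [8058690/31497487, 48089278/31497487]
step 2: P' = (I − K·H)·P̄ = [4699130/31497487 -3428274/31497487; -3428274/31497487 33139982/31497487]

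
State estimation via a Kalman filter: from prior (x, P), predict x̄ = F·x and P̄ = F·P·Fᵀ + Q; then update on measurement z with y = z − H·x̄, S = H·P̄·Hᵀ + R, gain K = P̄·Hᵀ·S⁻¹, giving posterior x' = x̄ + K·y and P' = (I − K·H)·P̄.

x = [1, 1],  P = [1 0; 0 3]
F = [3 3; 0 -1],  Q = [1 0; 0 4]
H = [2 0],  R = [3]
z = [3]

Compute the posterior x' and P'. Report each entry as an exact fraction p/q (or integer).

x' = [240/151, 11/151]
P' = [111/151 -27/151; -27/151 733/151]

x̄ = F·x = [6, -1]
P̄ = F·P·Fᵀ + Q = [37 -9; -9 7]
y = z − H·x̄ = [-9]
S = H·P̄·Hᵀ + R = [151]
K = P̄·Hᵀ·S⁻¹ = [74/151; -18/151]
x' = x̄ + K·y = [240/151, 11/151]
P' = (I − K·H)·P̄ = [111/151 -27/151; -27/151 733/151]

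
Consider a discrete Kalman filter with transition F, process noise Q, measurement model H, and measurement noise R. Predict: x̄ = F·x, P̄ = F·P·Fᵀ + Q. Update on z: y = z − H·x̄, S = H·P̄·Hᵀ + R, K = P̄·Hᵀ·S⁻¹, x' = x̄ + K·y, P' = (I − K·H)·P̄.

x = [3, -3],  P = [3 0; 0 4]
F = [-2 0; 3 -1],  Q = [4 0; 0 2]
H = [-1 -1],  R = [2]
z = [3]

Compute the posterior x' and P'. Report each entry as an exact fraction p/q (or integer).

x̄ = F·x = [-6, 12]
P̄ = F·P·Fᵀ + Q = [16 -18; -18 33]
y = z − H·x̄ = [9]
S = H·P̄·Hᵀ + R = [15]
K = P̄·Hᵀ·S⁻¹ = [2/15; -1]
x' = x̄ + K·y = [-24/5, 3]
P' = (I − K·H)·P̄ = [236/15 -16; -16 18]

x' = [-24/5, 3]
P' = [236/15 -16; -16 18]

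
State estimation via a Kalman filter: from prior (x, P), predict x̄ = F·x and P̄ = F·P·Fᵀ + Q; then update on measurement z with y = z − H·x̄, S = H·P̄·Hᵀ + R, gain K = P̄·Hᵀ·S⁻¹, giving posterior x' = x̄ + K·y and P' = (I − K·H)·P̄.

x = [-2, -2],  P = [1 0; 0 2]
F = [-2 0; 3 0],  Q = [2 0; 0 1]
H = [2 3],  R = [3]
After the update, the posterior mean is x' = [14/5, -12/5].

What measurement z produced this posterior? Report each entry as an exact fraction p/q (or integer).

z = [-1]

x̄ = F·x = [4, -6]
P̄ = F·P·Fᵀ + Q = [6 -6; -6 10]
S = H·P̄·Hᵀ + R = [45]
K = P̄·Hᵀ·S⁻¹ = [-2/15; 2/5]
x' − x̄ = [-6/5, 18/5] = K·y
y = (KᵀK)⁻¹·Kᵀ·(x' − x̄) = [9]
z = y + H·x̄ = [9] + [-10] = [-1]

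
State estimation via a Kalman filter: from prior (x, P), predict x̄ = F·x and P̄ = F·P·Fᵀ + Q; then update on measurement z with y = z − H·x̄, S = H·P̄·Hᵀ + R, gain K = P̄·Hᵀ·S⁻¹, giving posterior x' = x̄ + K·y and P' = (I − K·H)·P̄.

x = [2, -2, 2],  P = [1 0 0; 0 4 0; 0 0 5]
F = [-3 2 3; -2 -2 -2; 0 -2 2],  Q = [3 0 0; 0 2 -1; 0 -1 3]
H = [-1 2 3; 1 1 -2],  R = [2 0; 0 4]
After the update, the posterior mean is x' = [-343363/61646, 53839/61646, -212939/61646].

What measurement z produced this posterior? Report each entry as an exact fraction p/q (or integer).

z = [-3, 3]

x̄ = F·x = [-4, -4, 8]
P̄ = F·P·Fᵀ + Q = [73 -40 14; -40 42 -5; 14 -5 39]
S = H·P̄·Hᵀ + R = [610 -188; -188 159]
K = P̄·Hᵀ·S⁻¹ = [-16709/61646 -8909/30823; 19587/61646 13906/30823; 1815/61646 -12303/30823]
x' − x̄ = [-96779/61646, 300423/61646, -706107/61646] = K·y
y = (KᵀK)⁻¹·Kᵀ·(x' − x̄) = [-23, 27]
z = y + H·x̄ = [-23, 27] + [20, -24] = [-3, 3]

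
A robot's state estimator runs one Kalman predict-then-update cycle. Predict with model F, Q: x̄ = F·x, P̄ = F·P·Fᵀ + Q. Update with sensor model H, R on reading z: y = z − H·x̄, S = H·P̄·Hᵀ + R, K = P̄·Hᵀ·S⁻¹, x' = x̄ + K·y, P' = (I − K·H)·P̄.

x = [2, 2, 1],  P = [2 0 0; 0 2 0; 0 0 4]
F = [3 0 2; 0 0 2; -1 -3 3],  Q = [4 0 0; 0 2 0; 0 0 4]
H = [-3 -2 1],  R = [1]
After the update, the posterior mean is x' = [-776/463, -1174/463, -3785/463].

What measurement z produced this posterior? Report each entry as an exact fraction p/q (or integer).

z = [2]

x̄ = F·x = [8, 2, -5]
P̄ = F·P·Fᵀ + Q = [38 16 18; 16 18 24; 18 24 60]
S = H·P̄·Hᵀ + R = [463]
K = P̄·Hᵀ·S⁻¹ = [-128/463; -60/463; -42/463]
x' − x̄ = [-4480/463, -2100/463, -1470/463] = K·y
y = (KᵀK)⁻¹·Kᵀ·(x' − x̄) = [35]
z = y + H·x̄ = [35] + [-33] = [2]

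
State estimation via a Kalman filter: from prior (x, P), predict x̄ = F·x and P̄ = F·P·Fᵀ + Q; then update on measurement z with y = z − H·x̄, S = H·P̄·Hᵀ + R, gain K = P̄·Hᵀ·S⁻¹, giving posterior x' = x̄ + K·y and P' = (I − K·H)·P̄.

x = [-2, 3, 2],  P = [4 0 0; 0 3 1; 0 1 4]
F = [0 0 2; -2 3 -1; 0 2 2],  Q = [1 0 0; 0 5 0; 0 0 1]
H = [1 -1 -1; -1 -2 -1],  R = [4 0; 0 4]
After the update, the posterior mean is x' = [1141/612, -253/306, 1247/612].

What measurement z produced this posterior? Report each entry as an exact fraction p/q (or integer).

z = [1, -2]

x̄ = F·x = [4, 11, 10]
P̄ = F·P·Fᵀ + Q = [17 -2 20; -2 46 14; 20 14 37]
S = H·P̄·Hᵀ + R = [96 156; 156 330]
K = P̄·Hᵀ·S⁻¹ = [803/1224 -251/612; -353/612 -13/306; 505/1224 -277/612]
x' − x̄ = [-1307/612, -3619/306, -4873/612] = K·y
y = (KᵀK)⁻¹·Kᵀ·(x' − x̄) = [18, 34]
z = y + H·x̄ = [18, 34] + [-17, -36] = [1, -2]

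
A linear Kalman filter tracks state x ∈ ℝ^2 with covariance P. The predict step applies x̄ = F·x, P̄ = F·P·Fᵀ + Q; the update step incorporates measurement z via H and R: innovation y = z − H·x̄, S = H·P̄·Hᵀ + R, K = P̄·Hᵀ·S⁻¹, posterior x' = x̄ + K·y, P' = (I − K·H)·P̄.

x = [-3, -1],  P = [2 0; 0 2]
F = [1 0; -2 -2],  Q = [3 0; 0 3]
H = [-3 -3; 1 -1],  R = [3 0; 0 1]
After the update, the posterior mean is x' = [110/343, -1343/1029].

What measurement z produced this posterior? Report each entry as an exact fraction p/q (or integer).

z = [3, 2]

x̄ = F·x = [-3, 8]
P̄ = F·P·Fᵀ + Q = [5 -4; -4 19]
S = H·P̄·Hᵀ + R = [147 42; 42 33]
K = P̄·Hᵀ·S⁻¹ = [-53/343 23/49; -173/1029 -71/147]
x' − x̄ = [1139/343, -9575/1029] = K·y
y = (KᵀK)⁻¹·Kᵀ·(x' − x̄) = [18, 13]
z = y + H·x̄ = [18, 13] + [-15, -11] = [3, 2]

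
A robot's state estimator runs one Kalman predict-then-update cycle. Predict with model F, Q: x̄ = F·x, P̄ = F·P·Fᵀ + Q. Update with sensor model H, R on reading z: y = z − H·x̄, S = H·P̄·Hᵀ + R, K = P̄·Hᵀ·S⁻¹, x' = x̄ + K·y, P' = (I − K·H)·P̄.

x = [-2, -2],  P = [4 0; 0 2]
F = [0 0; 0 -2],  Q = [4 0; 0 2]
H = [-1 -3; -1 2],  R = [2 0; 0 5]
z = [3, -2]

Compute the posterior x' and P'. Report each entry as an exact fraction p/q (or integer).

x' = [-55/392, -689/784]
P' = [135/98 -55/196; -55/196 95/392]

x̄ = F·x = [0, 4]
P̄ = F·P·Fᵀ + Q = [4 0; 0 10]
y = z − H·x̄ = [15, -10]
S = H·P̄·Hᵀ + R = [96 -56; -56 49]
K = P̄·Hᵀ·S⁻¹ = [-15/56 -19/49; -25/112 15/98]
x' = x̄ + K·y = [-55/392, -689/784]
P' = (I − K·H)·P̄ = [135/98 -55/196; -55/196 95/392]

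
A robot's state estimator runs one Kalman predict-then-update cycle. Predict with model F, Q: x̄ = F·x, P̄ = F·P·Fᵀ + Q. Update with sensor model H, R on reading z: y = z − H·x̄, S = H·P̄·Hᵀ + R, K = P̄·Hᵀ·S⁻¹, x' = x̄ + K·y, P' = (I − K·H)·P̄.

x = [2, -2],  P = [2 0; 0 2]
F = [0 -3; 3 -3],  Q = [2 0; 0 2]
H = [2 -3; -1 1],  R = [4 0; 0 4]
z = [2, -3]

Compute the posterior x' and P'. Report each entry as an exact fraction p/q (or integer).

x̄ = F·x = [6, 12]
P̄ = F·P·Fᵀ + Q = [20 18; 18 38]
y = z − H·x̄ = [26, -9]
S = H·P̄·Hᵀ + R = [210 -64; -64 26]
K = P̄·Hᵀ·S⁻¹ = [-123/341 -329/341; -17/31 -18/31]
x' = x̄ + K·y = [1809/341, 92/31]
P' = (I − K·H)·P̄ = [4440/341 284/31; 284/31 212/31]

x' = [1809/341, 92/31]
P' = [4440/341 284/31; 284/31 212/31]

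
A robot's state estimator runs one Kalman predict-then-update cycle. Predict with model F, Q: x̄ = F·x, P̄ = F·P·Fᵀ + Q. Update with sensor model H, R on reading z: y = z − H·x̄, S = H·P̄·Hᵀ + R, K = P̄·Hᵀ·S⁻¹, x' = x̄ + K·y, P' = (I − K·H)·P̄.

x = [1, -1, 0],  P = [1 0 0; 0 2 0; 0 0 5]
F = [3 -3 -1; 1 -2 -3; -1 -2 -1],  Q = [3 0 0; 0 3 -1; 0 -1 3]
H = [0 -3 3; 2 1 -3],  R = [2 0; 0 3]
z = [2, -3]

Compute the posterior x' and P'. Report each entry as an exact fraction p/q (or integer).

x' = [9996/11843, 13119/11843, 21377/11843]
P' = [188229/11843 181086/11843 181470/11843; 181086/11843 188079/11843 184659/11843; 181470/11843 184659/11843 183831/11843]

x̄ = F·x = [6, 3, 1]
P̄ = F·P·Fᵀ + Q = [35 30 14; 30 57 21; 14 21 17]
y = z − H·x̄ = [8, -15]
S = H·P̄·Hᵀ + R = [290 -168; -168 179]
K = P̄·Hᵀ·S⁻¹ = [576/11843 4378/11843; -5130/11843 -1242/11843; -1242/11843 -1298/11843]
x' = x̄ + K·y = [9996/11843, 13119/11843, 21377/11843]
P' = (I − K·H)·P̄ = [188229/11843 181086/11843 181470/11843; 181086/11843 188079/11843 184659/11843; 181470/11843 184659/11843 183831/11843]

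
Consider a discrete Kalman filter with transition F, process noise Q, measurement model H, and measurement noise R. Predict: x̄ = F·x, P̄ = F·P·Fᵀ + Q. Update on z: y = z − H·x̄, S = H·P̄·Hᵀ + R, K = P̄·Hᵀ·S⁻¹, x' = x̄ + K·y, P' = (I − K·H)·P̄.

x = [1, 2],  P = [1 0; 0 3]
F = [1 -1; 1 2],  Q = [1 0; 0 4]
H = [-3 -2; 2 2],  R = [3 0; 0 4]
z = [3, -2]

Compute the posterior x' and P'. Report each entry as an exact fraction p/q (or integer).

x' = [-101/76, 45/76]
P' = [435/152 -555/152; -555/152 771/152]

x̄ = F·x = [-1, 5]
P̄ = F·P·Fᵀ + Q = [5 -5; -5 17]
y = z − H·x̄ = [10, -10]
S = H·P̄·Hᵀ + R = [56 -48; -48 52]
K = P̄·Hᵀ·S⁻¹ = [-65/152 -15/38; 41/152 27/38]
x' = x̄ + K·y = [-101/76, 45/76]
P' = (I − K·H)·P̄ = [435/152 -555/152; -555/152 771/152]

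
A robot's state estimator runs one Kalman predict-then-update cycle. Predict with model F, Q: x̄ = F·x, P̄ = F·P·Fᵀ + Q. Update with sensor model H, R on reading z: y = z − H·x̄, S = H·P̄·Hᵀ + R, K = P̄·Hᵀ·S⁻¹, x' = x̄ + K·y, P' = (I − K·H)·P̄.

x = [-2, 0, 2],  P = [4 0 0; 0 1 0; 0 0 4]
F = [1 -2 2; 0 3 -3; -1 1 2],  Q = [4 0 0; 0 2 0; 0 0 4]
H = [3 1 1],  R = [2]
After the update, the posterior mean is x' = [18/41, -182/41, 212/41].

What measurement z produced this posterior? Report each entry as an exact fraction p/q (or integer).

x̄ = F·x = [2, -6, 6]
P̄ = F·P·Fᵀ + Q = [28 -30 10; -30 47 -21; 10 -21 25]
S = H·P̄·Hᵀ + R = [164]
K = P̄·Hᵀ·S⁻¹ = [16/41; -16/41; 17/82]
x' − x̄ = [-64/41, 64/41, -34/41] = K·y
y = (KᵀK)⁻¹·Kᵀ·(x' − x̄) = [-4]
z = y + H·x̄ = [-4] + [6] = [2]

z = [2]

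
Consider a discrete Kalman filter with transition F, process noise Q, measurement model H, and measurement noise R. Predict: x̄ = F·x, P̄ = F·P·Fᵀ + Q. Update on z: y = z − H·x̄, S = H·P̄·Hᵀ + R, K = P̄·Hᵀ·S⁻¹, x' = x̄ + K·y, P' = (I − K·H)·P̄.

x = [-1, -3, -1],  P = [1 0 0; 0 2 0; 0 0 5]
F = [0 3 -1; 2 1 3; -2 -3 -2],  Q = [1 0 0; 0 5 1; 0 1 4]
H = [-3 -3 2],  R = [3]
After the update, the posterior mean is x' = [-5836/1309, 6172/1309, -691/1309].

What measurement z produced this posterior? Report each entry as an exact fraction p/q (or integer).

x̄ = F·x = [-8, -8, 13]
P̄ = F·P·Fᵀ + Q = [24 -9 -8; -9 56 -39; -8 -39 46]
S = H·P̄·Hᵀ + R = [1309]
K = P̄·Hᵀ·S⁻¹ = [-61/1309; -219/1309; 233/1309]
x' − x̄ = [4636/1309, 16644/1309, -17708/1309] = K·y
y = (KᵀK)⁻¹·Kᵀ·(x' − x̄) = [-76]
z = y + H·x̄ = [-76] + [74] = [-2]

z = [-2]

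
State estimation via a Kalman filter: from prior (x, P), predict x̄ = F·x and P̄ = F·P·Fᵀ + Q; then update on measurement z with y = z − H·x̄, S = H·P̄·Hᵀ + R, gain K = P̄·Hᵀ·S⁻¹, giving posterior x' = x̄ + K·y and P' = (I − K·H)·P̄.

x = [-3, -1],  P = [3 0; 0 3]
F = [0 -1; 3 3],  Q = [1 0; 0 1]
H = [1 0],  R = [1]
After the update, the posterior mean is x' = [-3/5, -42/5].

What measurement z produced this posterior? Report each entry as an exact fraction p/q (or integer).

x̄ = F·x = [1, -12]
P̄ = F·P·Fᵀ + Q = [4 -9; -9 55]
S = H·P̄·Hᵀ + R = [5]
K = P̄·Hᵀ·S⁻¹ = [4/5; -9/5]
x' − x̄ = [-8/5, 18/5] = K·y
y = (KᵀK)⁻¹·Kᵀ·(x' − x̄) = [-2]
z = y + H·x̄ = [-2] + [1] = [-1]

z = [-1]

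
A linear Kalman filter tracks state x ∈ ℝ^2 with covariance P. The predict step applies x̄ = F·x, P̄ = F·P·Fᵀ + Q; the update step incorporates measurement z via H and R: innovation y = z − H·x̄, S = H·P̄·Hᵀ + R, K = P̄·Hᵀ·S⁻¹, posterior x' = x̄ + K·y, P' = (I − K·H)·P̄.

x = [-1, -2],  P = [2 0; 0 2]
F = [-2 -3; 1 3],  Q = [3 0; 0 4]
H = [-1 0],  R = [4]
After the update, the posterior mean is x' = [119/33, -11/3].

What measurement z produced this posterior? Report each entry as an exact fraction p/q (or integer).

z = [-3]

x̄ = F·x = [8, -7]
P̄ = F·P·Fᵀ + Q = [29 -22; -22 24]
S = H·P̄·Hᵀ + R = [33]
K = P̄·Hᵀ·S⁻¹ = [-29/33; 2/3]
x' − x̄ = [-145/33, 10/3] = K·y
y = (KᵀK)⁻¹·Kᵀ·(x' − x̄) = [5]
z = y + H·x̄ = [5] + [-8] = [-3]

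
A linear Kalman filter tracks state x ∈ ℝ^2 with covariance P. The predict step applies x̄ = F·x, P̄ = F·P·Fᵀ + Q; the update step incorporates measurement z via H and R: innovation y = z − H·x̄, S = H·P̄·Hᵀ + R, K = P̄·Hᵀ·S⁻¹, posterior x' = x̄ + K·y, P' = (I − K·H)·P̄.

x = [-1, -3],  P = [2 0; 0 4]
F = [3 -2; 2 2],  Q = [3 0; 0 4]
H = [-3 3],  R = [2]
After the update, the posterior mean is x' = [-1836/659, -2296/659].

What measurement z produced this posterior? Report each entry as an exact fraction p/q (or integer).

x̄ = F·x = [3, -8]
P̄ = F·P·Fᵀ + Q = [37 -4; -4 28]
S = H·P̄·Hᵀ + R = [659]
K = P̄·Hᵀ·S⁻¹ = [-123/659; 96/659]
x' − x̄ = [-3813/659, 2976/659] = K·y
y = (KᵀK)⁻¹·Kᵀ·(x' − x̄) = [31]
z = y + H·x̄ = [31] + [-33] = [-2]

z = [-2]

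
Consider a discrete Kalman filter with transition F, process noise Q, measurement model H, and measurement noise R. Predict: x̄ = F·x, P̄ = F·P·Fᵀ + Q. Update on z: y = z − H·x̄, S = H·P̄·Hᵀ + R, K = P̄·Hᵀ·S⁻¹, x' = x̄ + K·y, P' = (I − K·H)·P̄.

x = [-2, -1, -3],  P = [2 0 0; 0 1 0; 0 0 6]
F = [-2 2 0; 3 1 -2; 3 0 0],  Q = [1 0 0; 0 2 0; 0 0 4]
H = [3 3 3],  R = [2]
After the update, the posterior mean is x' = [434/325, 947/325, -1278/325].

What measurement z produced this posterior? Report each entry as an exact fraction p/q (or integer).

x̄ = F·x = [2, -1, -6]
P̄ = F·P·Fᵀ + Q = [13 -10 -12; -10 45 18; -12 18 22]
S = H·P̄·Hᵀ + R = [650]
K = P̄·Hᵀ·S⁻¹ = [-27/650; 159/650; 42/325]
x' − x̄ = [-216/325, 1272/325, 672/325] = K·y
y = (KᵀK)⁻¹·Kᵀ·(x' − x̄) = [16]
z = y + H·x̄ = [16] + [-15] = [1]

z = [1]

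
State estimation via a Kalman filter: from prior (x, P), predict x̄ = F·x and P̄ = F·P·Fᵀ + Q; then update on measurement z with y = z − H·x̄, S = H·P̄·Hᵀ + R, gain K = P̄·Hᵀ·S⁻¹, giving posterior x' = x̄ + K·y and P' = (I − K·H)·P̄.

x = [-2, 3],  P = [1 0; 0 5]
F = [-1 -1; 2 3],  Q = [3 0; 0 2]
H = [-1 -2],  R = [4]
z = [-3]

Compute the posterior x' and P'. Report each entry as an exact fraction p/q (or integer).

x̄ = F·x = [-1, 5]
P̄ = F·P·Fᵀ + Q = [9 -17; -17 51]
y = z − H·x̄ = [6]
S = H·P̄·Hᵀ + R = [149]
K = P̄·Hᵀ·S⁻¹ = [25/149; -85/149]
x' = x̄ + K·y = [1/149, 235/149]
P' = (I − K·H)·P̄ = [716/149 -408/149; -408/149 374/149]

x' = [1/149, 235/149]
P' = [716/149 -408/149; -408/149 374/149]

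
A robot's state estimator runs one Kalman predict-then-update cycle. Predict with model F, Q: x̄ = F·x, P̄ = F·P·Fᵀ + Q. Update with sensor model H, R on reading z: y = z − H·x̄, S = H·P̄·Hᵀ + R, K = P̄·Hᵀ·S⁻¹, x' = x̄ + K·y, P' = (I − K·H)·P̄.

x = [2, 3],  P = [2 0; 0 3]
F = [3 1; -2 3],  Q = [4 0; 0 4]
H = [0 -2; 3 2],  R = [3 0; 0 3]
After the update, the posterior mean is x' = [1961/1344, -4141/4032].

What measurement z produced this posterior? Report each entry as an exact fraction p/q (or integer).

z = [2, 2]

x̄ = F·x = [9, 5]
P̄ = F·P·Fᵀ + Q = [25 -3; -3 39]
S = H·P̄·Hᵀ + R = [159 -138; -138 348]
K = P̄·Hᵀ·S⁻¹ = [215/672 437/1344; -979/2016 23/4032]
x' − x̄ = [-10135/1344, -24301/4032] = K·y
y = (KᵀK)⁻¹·Kᵀ·(x' − x̄) = [12, -35]
z = y + H·x̄ = [12, -35] + [-10, 37] = [2, 2]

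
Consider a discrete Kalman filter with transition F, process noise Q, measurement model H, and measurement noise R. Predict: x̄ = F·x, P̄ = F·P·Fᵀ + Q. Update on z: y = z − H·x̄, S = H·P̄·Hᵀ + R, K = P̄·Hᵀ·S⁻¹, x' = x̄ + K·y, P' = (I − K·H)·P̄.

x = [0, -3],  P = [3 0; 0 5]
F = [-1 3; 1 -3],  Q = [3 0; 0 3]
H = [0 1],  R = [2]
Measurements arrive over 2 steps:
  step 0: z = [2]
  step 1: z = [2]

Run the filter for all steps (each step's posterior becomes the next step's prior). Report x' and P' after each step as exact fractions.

step 0: x̄ = F·x = [-9, 9]
step 0: P̄ = F·P·Fᵀ + Q = [51 -48; -48 51]
step 0: y = z − H·x̄ = [-7]
step 0: S = H·P̄·Hᵀ + R = [53]
step 0: K = P̄·Hᵀ·S⁻¹ = [-48/53; 51/53]
step 0: x' = x̄ + K·y = [-141/53, 120/53]
step 0: P' = (I − K·H)·P̄ = [399/53 -96/53; -96/53 102/53]
step 1: x̄ = F·x = [501/53, -501/53]
step 1: P̄ = F·P·Fᵀ + Q = [2052/53 -1893/53; -1893/53 2052/53]
step 1: y = z − H·x̄ = [607/53]
step 1: S = H·P̄·Hᵀ + R = [2158/53]
step 1: K = P̄·Hᵀ·S⁻¹ = [-1893/2158; 1026/1079]
step 1: x' = x̄ + K·y = [-1281/2158, 1551/1079]
step 1: P' = (I − K·H)·P̄ = [15939/2158 -1893/1079; -1893/1079 2052/1079]

step 0: x' = [-141/53, 120/53], P' = [399/53 -96/53; -96/53 102/53]
step 1: x' = [-1281/2158, 1551/1079], P' = [15939/2158 -1893/1079; -1893/1079 2052/1079]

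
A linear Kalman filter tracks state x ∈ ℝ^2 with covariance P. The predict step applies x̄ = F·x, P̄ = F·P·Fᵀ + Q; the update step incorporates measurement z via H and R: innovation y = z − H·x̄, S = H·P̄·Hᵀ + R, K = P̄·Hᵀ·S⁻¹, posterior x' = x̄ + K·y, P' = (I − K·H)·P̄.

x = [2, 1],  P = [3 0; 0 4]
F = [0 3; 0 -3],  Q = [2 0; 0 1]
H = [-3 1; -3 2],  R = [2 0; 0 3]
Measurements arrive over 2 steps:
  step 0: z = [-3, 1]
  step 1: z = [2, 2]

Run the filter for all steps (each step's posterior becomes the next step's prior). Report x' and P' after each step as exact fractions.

step 0: x̄ = F·x = [3, -3]
step 0: P̄ = F·P·Fᵀ + Q = [38 -36; -36 37]
step 0: y = z − H·x̄ = [9, 16]
step 0: S = H·P̄·Hᵀ + R = [597 740; 740 925]
step 0: K = P̄·Hᵀ·S⁻¹ = [-6/25 -42/4625; -3/25 1354/4625]
step 0: x' = x̄ + K·y = [3213/4625, 2794/4625]
step 0: P' = (I − K·H)·P̄ = [1438/4625 2094/4625; 2094/4625 5172/4625]
step 1: x̄ = F·x = [8382/4625, -8382/4625]
step 1: P̄ = F·P·Fᵀ + Q = [55798/4625 -46548/4625; -46548/4625 51173/4625]
step 1: y = z − H·x̄ = [42778/4625, 10232/925]
step 1: S = H·P̄·Hᵀ + R = [841893/4625 204692/925; 204692/925 51173/185]
step 1: K = P̄·Hᵀ·S⁻¹ = [-6/25 -74298/6396625; -3/25 1824026/6396625]
step 1: x' = x̄ + K·y = [-3428526/6396625, 1484212/6396625]
step 1: P' = (I − K·H)·P̄ = [1972622/6396625 2847486/6396625; 2847486/6396625 7007268/6396625]

step 0: x' = [3213/4625, 2794/4625], P' = [1438/4625 2094/4625; 2094/4625 5172/4625]
step 1: x' = [-3428526/6396625, 1484212/6396625], P' = [1972622/6396625 2847486/6396625; 2847486/6396625 7007268/6396625]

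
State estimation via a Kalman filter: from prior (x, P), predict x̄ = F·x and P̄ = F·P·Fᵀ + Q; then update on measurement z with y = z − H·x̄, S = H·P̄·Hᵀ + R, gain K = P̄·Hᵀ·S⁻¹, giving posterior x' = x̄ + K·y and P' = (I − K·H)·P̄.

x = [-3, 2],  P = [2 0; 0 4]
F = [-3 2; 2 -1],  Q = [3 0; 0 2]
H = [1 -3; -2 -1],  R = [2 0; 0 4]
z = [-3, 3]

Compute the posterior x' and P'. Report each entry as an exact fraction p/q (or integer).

x' = [-5374/3543, 1529/3543]
P' = [2390/3543 392/3543; 392/3543 764/3543]

x̄ = F·x = [13, -8]
P̄ = F·P·Fᵀ + Q = [37 -20; -20 14]
y = z − H·x̄ = [-40, 21]
S = H·P̄·Hᵀ + R = [285 -132; -132 86]
K = P̄·Hᵀ·S⁻¹ = [607/3543 -431/1181; -950/3543 -129/1181]
x' = x̄ + K·y = [-5374/3543, 1529/3543]
P' = (I − K·H)·P̄ = [2390/3543 392/3543; 392/3543 764/3543]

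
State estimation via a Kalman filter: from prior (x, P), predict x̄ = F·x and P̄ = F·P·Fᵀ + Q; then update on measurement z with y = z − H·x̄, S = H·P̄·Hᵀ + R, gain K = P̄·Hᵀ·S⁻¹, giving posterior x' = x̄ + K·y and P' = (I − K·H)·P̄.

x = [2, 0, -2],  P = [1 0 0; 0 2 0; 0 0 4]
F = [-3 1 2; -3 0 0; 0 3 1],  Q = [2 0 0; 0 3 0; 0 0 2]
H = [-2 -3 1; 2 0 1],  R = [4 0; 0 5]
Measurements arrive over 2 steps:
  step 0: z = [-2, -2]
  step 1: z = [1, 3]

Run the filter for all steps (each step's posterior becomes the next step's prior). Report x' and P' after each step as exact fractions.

step 0: x' = [-251/406, 915/1421, -1180/1421], P' = [1171/812 -3735/2842 -2041/1421; -3735/2842 19167/9947 23130/9947; -2041/1421 23130/9947 47604/9947]
step 1: x' = [884393149/2090879397, 65786755/696959799, 3849682658/2090879397], P' = [2079916031/2090879397 -504591190/696959799 -947806652/2090879397; -504591190/696959799 268721918/232319933 728847070/696959799; -947806652/2090879397 728847070/696959799 5442172094/2090879397]

step 0: x̄ = F·x = [-10, -6, -2]
step 0: P̄ = F·P·Fᵀ + Q = [29 9 14; 9 12 0; 14 0 24]
step 0: y = z − H·x̄ = [-38, 20]
step 0: S = H·P̄·Hᵀ + R = [304 -146; -146 201]
step 0: K = P̄·Hᵀ·S⁻¹ = [-537/5684 823/2842; -4113/19894 -603/9947; 1697/9947 3806/9947]
step 0: x' = x̄ + K·y = [-251/406, 915/1421, -1180/1421]
step 0: P' = (I − K·H)·P̄ = [1171/812 -3735/2842 -2041/1421; -3735/2842 19167/9947 23130/9947; -2041/1421 23130/9947 47604/9947]
step 1: x̄ = F·x = [2381/2842, 753/406, 1565/1421]
step 1: P̄ = F·P·Fᵀ + Q = [2803915/39788 145167/5684 950265/19894; 145167/5684 12975/812 45861/2842; 950265/19894 45861/2842 378781/9947]
step 1: y = z − H·x̄ = [20287/2842, 317/1421]
step 1: S = H·P̄·Hᵀ + R = [19351495/39788 -4430928/9947; -4430928/9947 5132961/9947]
step 1: K = P̄·Hᵀ·S⁻¹ = [-47193167/696959799 642405082/2090879397; -56705651/232319933 -56067062/696959799; 64846814/696959799 709311758/2090879397]
step 1: x' = x̄ + K·y = [884393149/2090879397, 65786755/696959799, 3849682658/2090879397]
step 1: P' = (I − K·H)·P̄ = [2079916031/2090879397 -504591190/696959799 -947806652/2090879397; -504591190/696959799 268721918/232319933 728847070/696959799; -947806652/2090879397 728847070/696959799 5442172094/2090879397]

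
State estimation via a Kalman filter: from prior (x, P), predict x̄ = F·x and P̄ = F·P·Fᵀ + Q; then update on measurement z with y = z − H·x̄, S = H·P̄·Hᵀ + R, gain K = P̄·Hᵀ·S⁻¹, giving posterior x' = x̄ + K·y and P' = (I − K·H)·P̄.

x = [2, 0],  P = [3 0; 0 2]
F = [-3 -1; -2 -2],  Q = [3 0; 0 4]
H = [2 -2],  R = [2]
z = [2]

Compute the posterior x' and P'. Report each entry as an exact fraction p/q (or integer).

x' = [-18/5, -112/25]
P' = [24 118/5; 118/5 592/25]

x̄ = F·x = [-6, -4]
P̄ = F·P·Fᵀ + Q = [32 22; 22 24]
y = z − H·x̄ = [6]
S = H·P̄·Hᵀ + R = [50]
K = P̄·Hᵀ·S⁻¹ = [2/5; -2/25]
x' = x̄ + K·y = [-18/5, -112/25]
P' = (I − K·H)·P̄ = [24 118/5; 118/5 592/25]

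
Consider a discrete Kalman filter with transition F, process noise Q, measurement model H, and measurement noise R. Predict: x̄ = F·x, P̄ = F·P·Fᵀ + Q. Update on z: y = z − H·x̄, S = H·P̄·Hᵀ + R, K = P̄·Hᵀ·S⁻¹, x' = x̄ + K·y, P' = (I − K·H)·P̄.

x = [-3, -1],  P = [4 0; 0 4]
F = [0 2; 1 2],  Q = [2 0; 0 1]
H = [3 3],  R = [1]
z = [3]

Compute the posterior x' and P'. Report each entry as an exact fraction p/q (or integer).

x̄ = F·x = [-2, -5]
P̄ = F·P·Fᵀ + Q = [18 16; 16 21]
y = z − H·x̄ = [24]
S = H·P̄·Hᵀ + R = [640]
K = P̄·Hᵀ·S⁻¹ = [51/320; 111/640]
x' = x̄ + K·y = [73/40, -67/80]
P' = (I − K·H)·P̄ = [279/160 -541/320; -541/320 1119/640]

x' = [73/40, -67/80]
P' = [279/160 -541/320; -541/320 1119/640]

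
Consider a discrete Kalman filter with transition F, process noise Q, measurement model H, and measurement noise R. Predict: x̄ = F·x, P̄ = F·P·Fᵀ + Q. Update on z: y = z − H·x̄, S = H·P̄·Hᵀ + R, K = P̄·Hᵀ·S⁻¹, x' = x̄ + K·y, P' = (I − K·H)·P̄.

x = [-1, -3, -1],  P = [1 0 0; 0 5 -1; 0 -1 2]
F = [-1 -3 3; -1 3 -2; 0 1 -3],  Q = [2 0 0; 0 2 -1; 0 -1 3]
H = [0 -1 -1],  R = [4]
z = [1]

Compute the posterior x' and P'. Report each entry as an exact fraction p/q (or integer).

x̄ = F·x = [7, -6, 0]
P̄ = F·P·Fᵀ + Q = [84 -71 -45; -71 68 37; -45 37 32]
y = z − H·x̄ = [-5]
S = H·P̄·Hᵀ + R = [178]
K = P̄·Hᵀ·S⁻¹ = [58/89; -105/178; -69/178]
x' = x̄ + K·y = [333/89, -543/178, 345/178]
P' = (I − K·H)·P̄ = [748/89 -229/89 -3/89; -229/89 1079/178 -659/178; -3/89 -659/178 935/178]

x' = [333/89, -543/178, 345/178]
P' = [748/89 -229/89 -3/89; -229/89 1079/178 -659/178; -3/89 -659/178 935/178]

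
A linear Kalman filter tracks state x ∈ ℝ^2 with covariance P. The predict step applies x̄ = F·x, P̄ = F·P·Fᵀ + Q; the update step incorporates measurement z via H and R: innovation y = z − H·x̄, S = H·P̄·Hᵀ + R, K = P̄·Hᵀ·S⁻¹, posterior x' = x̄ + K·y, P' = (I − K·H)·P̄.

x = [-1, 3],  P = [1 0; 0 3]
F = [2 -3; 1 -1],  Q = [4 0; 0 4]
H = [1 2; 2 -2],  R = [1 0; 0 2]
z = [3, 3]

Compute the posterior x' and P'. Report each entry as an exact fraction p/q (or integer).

x̄ = F·x = [-11, -4]
P̄ = F·P·Fᵀ + Q = [35 11; 11 8]
y = z − H·x̄ = [22, 17]
S = H·P̄·Hᵀ + R = [112 60; 60 86]
K = P̄·Hᵀ·S⁻¹ = [1011/3016 489/1508; 981/3016 -237/1508]
x' = x̄ + K·y = [1423/754, 365/754]
P' = (I − K·H)·P̄ = [989/3016 11/3016; 11/3016 485/3016]

x' = [1423/754, 365/754]
P' = [989/3016 11/3016; 11/3016 485/3016]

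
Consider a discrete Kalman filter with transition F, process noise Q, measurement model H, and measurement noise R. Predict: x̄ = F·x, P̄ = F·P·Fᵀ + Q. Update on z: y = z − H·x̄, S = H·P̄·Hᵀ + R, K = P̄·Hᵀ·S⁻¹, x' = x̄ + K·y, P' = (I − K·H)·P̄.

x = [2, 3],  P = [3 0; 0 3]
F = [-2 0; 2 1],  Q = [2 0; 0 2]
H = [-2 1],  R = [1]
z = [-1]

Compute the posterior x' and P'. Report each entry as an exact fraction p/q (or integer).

x' = [76/61, 99/61]
P' = [54/61 88/61; 88/61 393/122]

x̄ = F·x = [-4, 7]
P̄ = F·P·Fᵀ + Q = [14 -12; -12 17]
y = z − H·x̄ = [-16]
S = H·P̄·Hᵀ + R = [122]
K = P̄·Hᵀ·S⁻¹ = [-20/61; 41/122]
x' = x̄ + K·y = [76/61, 99/61]
P' = (I − K·H)·P̄ = [54/61 88/61; 88/61 393/122]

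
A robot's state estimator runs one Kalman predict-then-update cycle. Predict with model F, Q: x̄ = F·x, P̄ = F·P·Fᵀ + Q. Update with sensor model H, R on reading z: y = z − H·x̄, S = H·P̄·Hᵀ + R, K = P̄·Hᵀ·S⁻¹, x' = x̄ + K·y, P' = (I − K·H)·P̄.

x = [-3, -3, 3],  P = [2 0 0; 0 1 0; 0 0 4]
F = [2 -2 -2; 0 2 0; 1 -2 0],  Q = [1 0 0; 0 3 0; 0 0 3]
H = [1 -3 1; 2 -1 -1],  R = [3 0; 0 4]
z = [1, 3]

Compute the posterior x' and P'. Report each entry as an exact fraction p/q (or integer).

x' = [-242/329, -463/329, -524/329]
P' = [963/329 1129/658 1503/658; 1129/658 446/329 541/329; 1503/658 541/329 1104/329]

x̄ = F·x = [-6, -6, 3]
P̄ = F·P·Fᵀ + Q = [29 -4 8; -4 7 -4; 8 -4 9]
y = z − H·x̄ = [-14, 12]
S = H·P̄·Hᵀ + R = [168 98; 98 112]
K = P̄·Hᵀ·S⁻¹ = [1/47 305/658; -155/658 71/658; 155/658 -71/658]
x' = x̄ + K·y = [-242/329, -463/329, -524/329]
P' = (I − K·H)·P̄ = [963/329 1129/658 1503/658; 1129/658 446/329 541/329; 1503/658 541/329 1104/329]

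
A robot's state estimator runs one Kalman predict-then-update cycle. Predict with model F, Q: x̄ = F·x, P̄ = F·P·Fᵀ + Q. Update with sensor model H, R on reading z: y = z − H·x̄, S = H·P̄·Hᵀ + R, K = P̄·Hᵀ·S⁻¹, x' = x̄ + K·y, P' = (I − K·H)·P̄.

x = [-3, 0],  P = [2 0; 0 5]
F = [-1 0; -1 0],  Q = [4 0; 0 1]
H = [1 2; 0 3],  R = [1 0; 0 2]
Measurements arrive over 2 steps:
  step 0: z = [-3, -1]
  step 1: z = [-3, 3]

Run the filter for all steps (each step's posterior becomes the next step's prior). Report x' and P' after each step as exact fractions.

step 0: x' = [-39/23, -9/23], P' = [250/207 -52/207; -52/207 34/207]
step 1: x' = [-11075/3449, 1993/3449], P' = [12494/10347 -868/3449; -868/3449 1690/10347]

step 0: x̄ = F·x = [3, 3]
step 0: P̄ = F·P·Fᵀ + Q = [6 2; 2 3]
step 0: y = z − H·x̄ = [-12, -10]
step 0: S = H·P̄·Hᵀ + R = [27 24; 24 29]
step 0: K = P̄·Hᵀ·S⁻¹ = [146/207 -26/69; 16/207 17/69]
step 0: x' = x̄ + K·y = [-39/23, -9/23]
step 0: P' = (I − K·H)·P̄ = [250/207 -52/207; -52/207 34/207]
step 1: x̄ = F·x = [39/23, 39/23]
step 1: P̄ = F·P·Fᵀ + Q = [1078/207 250/207; 250/207 457/207]
step 1: y = z − H·x̄ = [-186/23, -48/23]
step 1: S = H·P̄·Hᵀ + R = [457/23 388/23; 388/23 503/23]
step 1: K = P̄·Hᵀ·S⁻¹ = [7286/10347 -1302/3449; 776/10347 845/3449]
step 1: x' = x̄ + K·y = [-11075/3449, 1993/3449]
step 1: P' = (I − K·H)·P̄ = [12494/10347 -868/3449; -868/3449 1690/10347]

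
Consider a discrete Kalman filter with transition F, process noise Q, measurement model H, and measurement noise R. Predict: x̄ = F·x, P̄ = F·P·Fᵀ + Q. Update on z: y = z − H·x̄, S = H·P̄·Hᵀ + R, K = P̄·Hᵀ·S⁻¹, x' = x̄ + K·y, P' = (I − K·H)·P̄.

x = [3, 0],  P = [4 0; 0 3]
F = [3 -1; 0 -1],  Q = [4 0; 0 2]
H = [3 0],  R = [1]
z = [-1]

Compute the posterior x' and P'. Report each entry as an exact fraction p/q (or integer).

x̄ = F·x = [9, 0]
P̄ = F·P·Fᵀ + Q = [43 3; 3 5]
y = z − H·x̄ = [-28]
S = H·P̄·Hᵀ + R = [388]
K = P̄·Hᵀ·S⁻¹ = [129/388; 9/388]
x' = x̄ + K·y = [-30/97, -63/97]
P' = (I − K·H)·P̄ = [43/388 3/388; 3/388 1859/388]

x' = [-30/97, -63/97]
P' = [43/388 3/388; 3/388 1859/388]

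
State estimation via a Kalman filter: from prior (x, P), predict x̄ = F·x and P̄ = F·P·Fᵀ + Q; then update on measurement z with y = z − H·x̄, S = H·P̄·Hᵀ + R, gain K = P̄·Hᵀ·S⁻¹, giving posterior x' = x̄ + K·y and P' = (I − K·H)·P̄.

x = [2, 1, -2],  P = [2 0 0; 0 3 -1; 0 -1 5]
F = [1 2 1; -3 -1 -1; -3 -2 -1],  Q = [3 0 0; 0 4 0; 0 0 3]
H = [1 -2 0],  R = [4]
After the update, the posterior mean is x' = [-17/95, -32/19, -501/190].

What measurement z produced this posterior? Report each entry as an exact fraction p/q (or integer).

x̄ = F·x = [2, -5, -6]
P̄ = F·P·Fᵀ + Q = [18 -14 -19; -14 28 26; -19 26 34]
S = H·P̄·Hᵀ + R = [190]
K = P̄·Hᵀ·S⁻¹ = [23/95; -7/19; -71/190]
x' − x̄ = [-207/95, 63/19, 639/190] = K·y
y = (KᵀK)⁻¹·Kᵀ·(x' − x̄) = [-9]
z = y + H·x̄ = [-9] + [12] = [3]

z = [3]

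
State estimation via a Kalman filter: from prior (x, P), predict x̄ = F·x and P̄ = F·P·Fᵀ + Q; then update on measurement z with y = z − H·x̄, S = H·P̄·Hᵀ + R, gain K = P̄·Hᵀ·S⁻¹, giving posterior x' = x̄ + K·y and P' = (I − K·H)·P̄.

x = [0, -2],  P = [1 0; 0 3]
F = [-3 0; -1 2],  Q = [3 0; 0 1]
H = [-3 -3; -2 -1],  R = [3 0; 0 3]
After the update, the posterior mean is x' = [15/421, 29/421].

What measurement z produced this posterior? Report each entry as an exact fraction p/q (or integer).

x̄ = F·x = [0, -4]
P̄ = F·P·Fᵀ + Q = [12 3; 3 14]
S = H·P̄·Hᵀ + R = [291 141; 141 77]
K = P̄·Hᵀ·S⁻¹ = [57/421 -252/421; -369/842 457/842]
x' − x̄ = [15/421, 1713/421] = K·y
y = (KᵀK)⁻¹·Kᵀ·(x' − x̄) = [-13, -3]
z = y + H·x̄ = [-13, -3] + [12, 4] = [-1, 1]

z = [-1, 1]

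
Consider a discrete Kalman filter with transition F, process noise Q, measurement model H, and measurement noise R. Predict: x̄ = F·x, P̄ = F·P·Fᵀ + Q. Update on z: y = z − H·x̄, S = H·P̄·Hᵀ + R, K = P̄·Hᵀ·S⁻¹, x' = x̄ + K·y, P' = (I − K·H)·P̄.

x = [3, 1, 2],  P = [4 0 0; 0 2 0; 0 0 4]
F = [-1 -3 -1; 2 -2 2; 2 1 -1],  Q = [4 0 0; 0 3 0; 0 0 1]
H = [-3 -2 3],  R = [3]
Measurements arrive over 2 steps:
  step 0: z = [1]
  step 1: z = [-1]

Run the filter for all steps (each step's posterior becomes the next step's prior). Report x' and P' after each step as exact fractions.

step 0: x' = [-107/23, 1813/184, 839/368], P' = [298/23 -309/23 177/46; -309/23 6951/184 4293/368; 177/46 4293/368 8647/736]
step 1: x' = [115147/65894, -479572/98841, -59335/32947], P' = [7195763/263576 -7951149/131788 -3466167/263576; -7951149/131788 9394345/65894 4554189/131788; -3466167/263576 4554189/131788 2606231/263576]

step 0: x̄ = F·x = [-8, 8, 5]
step 0: P̄ = F·P·Fᵀ + Q = [30 -4 -10; -4 43 4; -10 4 23]
step 0: y = z − H·x̄ = [-22]
step 0: S = H·P̄·Hᵀ + R = [736]
step 0: K = P̄·Hᵀ·S⁻¹ = [-7/46; -31/368; 91/736]
step 0: x' = x̄ + K·y = [-107/23, 1813/184, 839/368]
step 0: P' = (I − K·H)·P̄ = [298/23 -309/23 177/46; -309/23 6951/184 4293/368; 177/46 4293/368 8647/736]
step 1: x̄ = F·x = [-435/16, -4499/184, -637/368]
step 1: P̄ = F·P·Fᵀ + Q = [11705/32 2703/16 -447/32; 2703/16 54807/184 12513/368; -447/32 12513/368 7279/736]
step 1: y = z − H·x̄ = [-11617/92]
step 1: S = H·P̄·Hᵀ + R = [296523/46]
step 1: K = P̄·Hᵀ·S⁻¹ = [-30199/131788; -30683/197682; 73/131788]
step 1: x' = x̄ + K·y = [115147/65894, -479572/98841, -59335/32947]
step 1: P' = (I − K·H)·P̄ = [7195763/263576 -7951149/131788 -3466167/263576; -7951149/131788 9394345/65894 4554189/131788; -3466167/263576 4554189/131788 2606231/263576]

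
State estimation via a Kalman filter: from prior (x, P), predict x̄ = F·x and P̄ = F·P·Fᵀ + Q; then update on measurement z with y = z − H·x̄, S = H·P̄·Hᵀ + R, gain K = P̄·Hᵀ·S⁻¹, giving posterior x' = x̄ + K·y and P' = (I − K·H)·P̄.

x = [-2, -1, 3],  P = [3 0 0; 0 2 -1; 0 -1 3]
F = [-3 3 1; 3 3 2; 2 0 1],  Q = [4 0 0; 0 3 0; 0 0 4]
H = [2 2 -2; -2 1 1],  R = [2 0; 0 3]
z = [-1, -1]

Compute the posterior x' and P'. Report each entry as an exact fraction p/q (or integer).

x̄ = F·x = [6, -3, -1]
P̄ = F·P·Fᵀ + Q = [46 -12 -18; -12 48 21; -18 21 19]
y = z − H·x̄ = [-9, 15]
S = H·P̄·Hᵀ + R = [334 -210; -210 416]
K = P̄·Hᵀ·S⁻¹ = [4411/23711 -4727/23711; 16005/47422 18681/47422; 662/23711 4666/23711]
x' = x̄ + K·y = [31662/23711, -3048/23711, 40321/23711]
P' = (I − K·H)·P̄ = [55268/23711 22749/23711 73606/23711; 22749/23711 58773/47422 44133/23711; 73606/23711 44133/23711 117077/23711]

x' = [31662/23711, -3048/23711, 40321/23711]
P' = [55268/23711 22749/23711 73606/23711; 22749/23711 58773/47422 44133/23711; 73606/23711 44133/23711 117077/23711]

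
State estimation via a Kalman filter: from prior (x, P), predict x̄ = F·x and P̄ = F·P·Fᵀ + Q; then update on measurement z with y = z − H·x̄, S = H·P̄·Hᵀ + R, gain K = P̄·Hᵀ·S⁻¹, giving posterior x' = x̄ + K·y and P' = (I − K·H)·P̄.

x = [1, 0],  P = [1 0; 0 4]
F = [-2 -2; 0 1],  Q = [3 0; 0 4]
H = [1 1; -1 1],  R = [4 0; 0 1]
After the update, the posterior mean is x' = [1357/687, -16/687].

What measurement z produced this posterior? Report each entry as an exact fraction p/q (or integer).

z = [3, -2]

x̄ = F·x = [-2, 0]
P̄ = F·P·Fᵀ + Q = [23 -8; -8 8]
S = H·P̄·Hᵀ + R = [19 -15; -15 48]
K = P̄·Hᵀ·S⁻¹ = [85/229 -364/687; 80/229 304/687]
x' − x̄ = [2731/687, -16/687] = K·y
y = (KᵀK)⁻¹·Kᵀ·(x' − x̄) = [5, -4]
z = y + H·x̄ = [5, -4] + [-2, 2] = [3, -2]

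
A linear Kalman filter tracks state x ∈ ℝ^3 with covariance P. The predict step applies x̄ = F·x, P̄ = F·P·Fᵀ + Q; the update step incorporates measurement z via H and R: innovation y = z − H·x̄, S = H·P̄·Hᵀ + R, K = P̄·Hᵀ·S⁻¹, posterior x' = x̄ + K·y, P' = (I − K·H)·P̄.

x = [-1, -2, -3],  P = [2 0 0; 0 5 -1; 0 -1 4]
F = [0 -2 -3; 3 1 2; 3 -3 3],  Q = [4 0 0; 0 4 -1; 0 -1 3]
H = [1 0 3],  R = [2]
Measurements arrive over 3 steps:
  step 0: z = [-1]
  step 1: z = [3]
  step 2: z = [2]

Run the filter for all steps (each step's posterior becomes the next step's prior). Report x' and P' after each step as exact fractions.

step 0: x̄ = F·x = [13, -11, -6]
step 0: P̄ = F·P·Fᵀ + Q = [48 -27 -9; -27 39 29; -9 29 120]
step 0: y = z − H·x̄ = [4]
step 0: S = H·P̄·Hᵀ + R = [1076]
step 0: K = P̄·Hᵀ·S⁻¹ = [21/1076; 15/269; 351/1076]
step 0: x' = x̄ + K·y = [3518/269, -2899/269, -1263/269]
step 0: P' = (I − K·H)·P̄ = [51207/1076 -7578/269 -17055/1076; -7578/269 9591/269 2536/269; -17055/1076 2536/269 5919/1076]
step 1: x̄ = F·x = [9587/269, 5129/269, 15462/269]
step 1: P̄ = F·P·Fᵀ + Q = [332759/1076 152117/1076 135678/269; 152117/1076 181251/1076 68956/269; 135678/269 68956/269 229668/269]
step 1: y = z − H·x̄ = [-55166/269]
step 1: S = H·P̄·Hᵀ + R = [11859231/1076]
step 1: K = P̄·Hᵀ·S⁻¹ = [1960895/11859231; 979589/11859231; 1099576/3953077]
step 1: x' = x̄ + K·y = [20519383/11859231, 25226725/11859231, 1722182/3953077]
step 1: P' = (I − K·H)·P̄ = [94011754/11859231 -108625028/11859231 -10009996/3953077; -108625028/11859231 1105857685/11859231 12287134/3953077; -10009996/3953077 12287134/3953077 4069716/3953077]
step 2: x̄ = F·x = [-65953088/11859231, 97117966/11859231, 459204/3953077]
step 2: P̄ = F·P·Fᵀ + Q = [5023086820/11859231 -1620980012/11859231 2519289348/3953077; -1620980012/11859231 1183572571/11859231 -773118490/3953077; 2519289348/3953077 -773118490/3953077 3898496820/3953077]
step 2: y = z − H·x̄ = [85538714/11859231]
step 2: S = H·P̄·Hᵀ + R = [155653427686/11859231]
step 2: K = P̄·Hᵀ·S⁻¹ = [13848345476/77826713843; -4289523211/77826713843; 21322169712/77826713843]
step 2: x' = x̄ + K·y = [-332934103720/77826713843, 606401194964/77826713843, 162833997564/77826713843]
step 2: P' = (I − K·H)·P̄ = [622046716468/77826713843 -619766056724/77826713843 -198116675172/77826713843; -619766056724/77826713843 4664176373681/77826713843 203729003434/77826713843; -198116675172/77826713843 203729003434/77826713843 80253671532/77826713843]

step 0: x' = [3518/269, -2899/269, -1263/269], P' = [51207/1076 -7578/269 -17055/1076; -7578/269 9591/269 2536/269; -17055/1076 2536/269 5919/1076]
step 1: x' = [20519383/11859231, 25226725/11859231, 1722182/3953077], P' = [94011754/11859231 -108625028/11859231 -10009996/3953077; -108625028/11859231 1105857685/11859231 12287134/3953077; -10009996/3953077 12287134/3953077 4069716/3953077]
step 2: x' = [-332934103720/77826713843, 606401194964/77826713843, 162833997564/77826713843], P' = [622046716468/77826713843 -619766056724/77826713843 -198116675172/77826713843; -619766056724/77826713843 4664176373681/77826713843 203729003434/77826713843; -198116675172/77826713843 203729003434/77826713843 80253671532/77826713843]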